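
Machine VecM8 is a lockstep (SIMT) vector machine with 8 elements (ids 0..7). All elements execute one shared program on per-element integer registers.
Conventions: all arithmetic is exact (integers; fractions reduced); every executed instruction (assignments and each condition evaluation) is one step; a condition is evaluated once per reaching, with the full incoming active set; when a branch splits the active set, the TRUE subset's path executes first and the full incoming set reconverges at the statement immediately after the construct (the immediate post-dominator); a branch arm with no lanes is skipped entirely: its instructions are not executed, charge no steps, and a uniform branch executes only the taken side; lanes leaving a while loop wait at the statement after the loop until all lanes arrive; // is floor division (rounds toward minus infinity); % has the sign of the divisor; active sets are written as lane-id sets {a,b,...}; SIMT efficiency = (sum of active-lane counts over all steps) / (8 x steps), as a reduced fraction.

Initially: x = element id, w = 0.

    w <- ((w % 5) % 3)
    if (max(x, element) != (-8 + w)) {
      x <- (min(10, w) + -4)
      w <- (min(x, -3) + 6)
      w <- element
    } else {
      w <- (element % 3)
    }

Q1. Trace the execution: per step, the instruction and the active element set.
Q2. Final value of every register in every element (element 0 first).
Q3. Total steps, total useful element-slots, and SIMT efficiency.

step 0: w <- ((w % 5) % 3)           {0,1,2,3,4,5,6,7}
step 1: eval (max(x, element) != (-8 + w)) {0,1,2,3,4,5,6,7}
step 2: x <- (min(10, w) + -4)       {0,1,2,3,4,5,6,7}
step 3: w <- (min(x, -3) + 6)        {0,1,2,3,4,5,6,7}
step 4: w <- element                 {0,1,2,3,4,5,6,7}

Answer: 5 steps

x: -4,-4,-4,-4,-4,-4,-4,-4
w: 0,1,2,3,4,5,6,7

steps = 5; useful = 40; efficiency = 40/40 = 1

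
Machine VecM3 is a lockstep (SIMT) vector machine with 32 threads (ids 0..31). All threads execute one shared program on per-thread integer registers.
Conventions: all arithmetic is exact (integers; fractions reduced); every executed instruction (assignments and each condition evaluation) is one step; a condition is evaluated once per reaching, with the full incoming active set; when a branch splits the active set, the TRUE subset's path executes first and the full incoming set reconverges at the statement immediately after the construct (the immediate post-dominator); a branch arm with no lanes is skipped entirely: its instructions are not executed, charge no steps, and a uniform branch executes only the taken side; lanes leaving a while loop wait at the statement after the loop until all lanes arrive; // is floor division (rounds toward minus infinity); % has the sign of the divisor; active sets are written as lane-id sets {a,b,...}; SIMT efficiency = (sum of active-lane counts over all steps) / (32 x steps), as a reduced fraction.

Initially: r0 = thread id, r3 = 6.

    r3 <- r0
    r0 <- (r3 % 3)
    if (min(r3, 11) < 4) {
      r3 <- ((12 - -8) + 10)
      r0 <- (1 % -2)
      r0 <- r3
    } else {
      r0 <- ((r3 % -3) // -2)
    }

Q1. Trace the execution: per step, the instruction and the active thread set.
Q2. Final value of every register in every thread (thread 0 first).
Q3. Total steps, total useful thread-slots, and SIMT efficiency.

step 0: r3 <- r0                     {0,1,2,3,4,5,6,7,8,9,10,11,12,13,14,15,16,17,18,19,20,21,22,23,24,25,26,27,28,29,30,31}
step 1: r0 <- (r3 % 3)               {0,1,2,3,4,5,6,7,8,9,10,11,12,13,14,15,16,17,18,19,20,21,22,23,24,25,26,27,28,29,30,31}
step 2: eval (min(r3, 11) < 4)       {0,1,2,3,4,5,6,7,8,9,10,11,12,13,14,15,16,17,18,19,20,21,22,23,24,25,26,27,28,29,30,31}
step 3: r3 <- ((12 - -8) + 10)       {0,1,2,3}
step 4: r0 <- (1 % -2)               {0,1,2,3}
step 5: r0 <- r3                     {0,1,2,3}
step 6: r0 <- ((r3 % -3) // -2)      {4,5,6,7,8,9,10,11,12,13,14,15,16,17,18,19,20,21,22,23,24,25,26,27,28,29,30,31}

Answer: 7 steps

r0: 30,30,30,30,1,0,0,1,0,0,1,0,0,1,0,0,1,0,0,1,0,0,1,0,0,1,0,0,1,0,0,1
r3: 30,30,30,30,4,5,6,7,8,9,10,11,12,13,14,15,16,17,18,19,20,21,22,23,24,25,26,27,28,29,30,31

steps = 7; useful = 136; efficiency = 136/224 = 17/28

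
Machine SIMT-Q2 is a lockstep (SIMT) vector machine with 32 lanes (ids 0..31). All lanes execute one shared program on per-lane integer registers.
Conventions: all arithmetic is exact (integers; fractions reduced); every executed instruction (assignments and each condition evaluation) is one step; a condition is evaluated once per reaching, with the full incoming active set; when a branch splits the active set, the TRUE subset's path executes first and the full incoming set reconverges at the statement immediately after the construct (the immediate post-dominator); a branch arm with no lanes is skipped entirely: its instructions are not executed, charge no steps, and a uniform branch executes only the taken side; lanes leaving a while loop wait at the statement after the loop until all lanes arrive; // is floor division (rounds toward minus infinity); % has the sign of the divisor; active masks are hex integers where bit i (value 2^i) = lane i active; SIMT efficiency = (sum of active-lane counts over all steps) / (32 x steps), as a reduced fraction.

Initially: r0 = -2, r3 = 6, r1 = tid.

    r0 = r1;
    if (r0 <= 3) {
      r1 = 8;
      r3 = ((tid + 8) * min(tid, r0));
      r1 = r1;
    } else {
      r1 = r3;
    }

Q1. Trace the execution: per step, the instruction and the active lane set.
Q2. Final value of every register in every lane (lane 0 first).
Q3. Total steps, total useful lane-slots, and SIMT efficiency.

step 0: r0 <- r1                     0xffffffff
step 1: eval (r0 <= 3)               0xffffffff
step 2: r1 <- 8                      0x0000000f
step 3: r3 <- ((tid + 8) * min(tid, r0)) 0x0000000f
step 4: r1 <- r1                     0x0000000f
step 5: r1 <- r3                     0xfffffff0

Answer: 6 steps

r0: 0,1,2,3,4,5,6,7,8,9,10,11,12,13,14,15,16,17,18,19,20,21,22,23,24,25,26,27,28,29,30,31
r3: 0,9,20,33,6,6,6,6,6,6,6,6,6,6,6,6,6,6,6,6,6,6,6,6,6,6,6,6,6,6,6,6
r1: 8,8,8,8,6,6,6,6,6,6,6,6,6,6,6,6,6,6,6,6,6,6,6,6,6,6,6,6,6,6,6,6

steps = 6; useful = 104; efficiency = 104/192 = 13/24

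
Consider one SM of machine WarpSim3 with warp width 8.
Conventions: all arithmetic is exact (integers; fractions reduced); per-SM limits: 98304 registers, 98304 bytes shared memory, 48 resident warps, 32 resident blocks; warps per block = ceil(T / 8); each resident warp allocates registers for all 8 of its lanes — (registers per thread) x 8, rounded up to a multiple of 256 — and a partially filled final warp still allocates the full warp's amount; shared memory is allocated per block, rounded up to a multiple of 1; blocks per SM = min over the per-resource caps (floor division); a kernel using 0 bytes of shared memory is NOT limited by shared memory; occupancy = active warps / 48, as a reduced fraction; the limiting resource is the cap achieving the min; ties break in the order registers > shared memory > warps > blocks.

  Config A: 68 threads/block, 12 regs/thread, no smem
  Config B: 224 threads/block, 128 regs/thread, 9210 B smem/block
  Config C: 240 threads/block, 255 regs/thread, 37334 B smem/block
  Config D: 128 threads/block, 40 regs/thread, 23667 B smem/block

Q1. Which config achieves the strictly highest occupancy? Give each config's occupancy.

occupancies: A 15/16, B 7/12, C 5/8, D 1

Answer: D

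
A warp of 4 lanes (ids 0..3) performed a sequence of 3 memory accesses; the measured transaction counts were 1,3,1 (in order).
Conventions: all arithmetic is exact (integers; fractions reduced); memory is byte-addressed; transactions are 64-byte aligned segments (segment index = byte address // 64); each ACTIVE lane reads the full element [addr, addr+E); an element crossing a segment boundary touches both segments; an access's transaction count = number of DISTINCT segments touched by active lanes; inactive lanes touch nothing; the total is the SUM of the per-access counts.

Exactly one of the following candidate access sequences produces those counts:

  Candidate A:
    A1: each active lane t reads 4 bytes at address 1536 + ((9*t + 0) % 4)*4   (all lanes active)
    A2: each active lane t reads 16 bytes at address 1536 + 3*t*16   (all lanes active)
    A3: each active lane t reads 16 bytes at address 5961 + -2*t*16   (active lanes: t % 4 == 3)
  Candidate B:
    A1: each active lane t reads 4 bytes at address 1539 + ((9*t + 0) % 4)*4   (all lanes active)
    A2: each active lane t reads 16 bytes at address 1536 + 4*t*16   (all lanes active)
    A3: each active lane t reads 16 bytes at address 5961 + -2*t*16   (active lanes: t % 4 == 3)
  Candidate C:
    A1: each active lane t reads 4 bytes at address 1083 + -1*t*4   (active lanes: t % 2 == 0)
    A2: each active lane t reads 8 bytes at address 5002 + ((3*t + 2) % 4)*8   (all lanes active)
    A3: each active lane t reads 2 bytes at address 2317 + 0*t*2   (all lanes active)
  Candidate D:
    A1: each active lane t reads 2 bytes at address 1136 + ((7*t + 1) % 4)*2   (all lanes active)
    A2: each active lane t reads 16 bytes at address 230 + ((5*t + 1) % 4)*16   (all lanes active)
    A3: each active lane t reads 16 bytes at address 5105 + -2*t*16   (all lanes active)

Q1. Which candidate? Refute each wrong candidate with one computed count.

B: A2 gives 4 transactions, not 3
C: A2 gives 1 transaction, not 3
D: A2 gives 2 transactions, not 3
A: all counts match (1,3,1)

Answer: A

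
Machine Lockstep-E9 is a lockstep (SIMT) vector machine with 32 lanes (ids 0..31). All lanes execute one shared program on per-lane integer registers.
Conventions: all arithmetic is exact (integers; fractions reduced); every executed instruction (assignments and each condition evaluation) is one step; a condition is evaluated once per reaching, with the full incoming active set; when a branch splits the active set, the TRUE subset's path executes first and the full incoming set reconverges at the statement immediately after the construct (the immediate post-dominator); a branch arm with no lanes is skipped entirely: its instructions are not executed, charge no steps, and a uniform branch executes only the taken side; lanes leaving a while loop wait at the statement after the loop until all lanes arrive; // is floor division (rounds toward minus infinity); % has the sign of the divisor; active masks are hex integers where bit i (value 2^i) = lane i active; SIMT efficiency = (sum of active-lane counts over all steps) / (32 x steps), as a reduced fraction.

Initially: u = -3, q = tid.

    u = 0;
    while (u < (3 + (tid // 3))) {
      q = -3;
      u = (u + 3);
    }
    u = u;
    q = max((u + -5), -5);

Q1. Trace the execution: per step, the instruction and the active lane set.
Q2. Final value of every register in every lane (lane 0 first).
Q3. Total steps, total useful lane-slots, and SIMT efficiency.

step 0: u <- 0                       0xffffffff
step 1: eval (u < (3 + (tid // 3)))  0xffffffff
step 2: q <- -3                      0xffffffff
step 3: u <- (u + 3)                 0xffffffff
step 4: eval (u < (3 + (tid // 3)))  0xffffffff
step 5: q <- -3                      0xfffffff8
step 6: u <- (u + 3)                 0xfffffff8
step 7: eval (u < (3 + (tid // 3)))  0xfffffff8
step 8: q <- -3                      0xfffff000
step 9: u <- (u + 3)                 0xfffff000
step 10: eval (u < (3 + (tid // 3)))  0xfffff000
step 11: q <- -3                      0xffe00000
step 12: u <- (u + 3)                 0xffe00000
step 13: eval (u < (3 + (tid // 3)))  0xffe00000
step 14: q <- -3                      0xc0000000
step 15: u <- (u + 3)                 0xc0000000
step 16: eval (u < (3 + (tid // 3)))  0xc0000000
step 17: u <- u                       0xffffffff
step 18: q <- max((u + -5), -5)       0xffffffff

Answer: 19 steps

u: 3,3,3,6,6,6,6,6,6,6,6,6,9,9,9,9,9,9,9,9,9,12,12,12,12,12,12,12,12,12,15,15
q: -2,-2,-2,1,1,1,1,1,1,1,1,1,4,4,4,4,4,4,4,4,4,7,7,7,7,7,7,7,7,7,10,10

steps = 19; useful = 410; efficiency = 410/608 = 205/304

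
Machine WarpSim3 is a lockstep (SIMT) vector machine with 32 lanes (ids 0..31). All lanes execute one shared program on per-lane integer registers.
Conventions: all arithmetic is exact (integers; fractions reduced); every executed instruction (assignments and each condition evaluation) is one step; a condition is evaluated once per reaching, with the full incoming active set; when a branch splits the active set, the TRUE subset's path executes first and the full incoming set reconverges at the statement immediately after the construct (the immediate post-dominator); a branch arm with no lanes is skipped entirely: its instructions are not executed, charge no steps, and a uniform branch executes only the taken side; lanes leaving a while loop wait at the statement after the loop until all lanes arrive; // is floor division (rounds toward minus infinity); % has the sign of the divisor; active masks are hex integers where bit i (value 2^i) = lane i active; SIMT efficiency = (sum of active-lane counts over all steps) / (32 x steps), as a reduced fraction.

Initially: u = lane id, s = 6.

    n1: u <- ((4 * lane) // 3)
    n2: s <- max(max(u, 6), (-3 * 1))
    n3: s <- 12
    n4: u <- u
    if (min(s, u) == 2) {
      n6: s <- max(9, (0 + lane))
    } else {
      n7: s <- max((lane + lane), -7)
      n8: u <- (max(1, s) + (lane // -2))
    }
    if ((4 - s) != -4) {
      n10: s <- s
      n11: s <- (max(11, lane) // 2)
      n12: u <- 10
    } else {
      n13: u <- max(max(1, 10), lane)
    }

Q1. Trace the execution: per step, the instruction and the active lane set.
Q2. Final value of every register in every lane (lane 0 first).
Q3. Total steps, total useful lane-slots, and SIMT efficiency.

step 0: u <- ((4 * lane) // 3)       0xffffffff
step 1: s <- max(max(u, 6), (-3 * 1)) 0xffffffff
step 2: s <- 12                      0xffffffff
step 3: u <- u                       0xffffffff
step 4: eval (min(s, u) == 2)        0xffffffff
step 5: s <- max(9, (0 + lane))      0x00000004
step 6: s <- max((lane + lane), -7)  0xfffffffb
step 7: u <- (max(1, s) + (lane // -2)) 0xfffffffb
step 8: eval ((4 - s) != -4)         0xffffffff
step 9: s <- s                       0xffffffef
step 10: s <- (max(11, lane) // 2)    0xffffffef
step 11: u <- 10                      0xffffffef
step 12: u <- max(max(1, 10), lane)   0x00000010

Answer: 13 steps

u: 10,10,10,10,10,10,10,10,10,10,10,10,10,10,10,10,10,10,10,10,10,10,10,10,10,10,10,10,10,10,10,10
s: 5,5,5,5,8,5,5,5,5,5,5,5,6,6,7,7,8,8,9,9,10,10,11,11,12,12,13,13,14,14,15,15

steps = 13; useful = 349; efficiency = 349/416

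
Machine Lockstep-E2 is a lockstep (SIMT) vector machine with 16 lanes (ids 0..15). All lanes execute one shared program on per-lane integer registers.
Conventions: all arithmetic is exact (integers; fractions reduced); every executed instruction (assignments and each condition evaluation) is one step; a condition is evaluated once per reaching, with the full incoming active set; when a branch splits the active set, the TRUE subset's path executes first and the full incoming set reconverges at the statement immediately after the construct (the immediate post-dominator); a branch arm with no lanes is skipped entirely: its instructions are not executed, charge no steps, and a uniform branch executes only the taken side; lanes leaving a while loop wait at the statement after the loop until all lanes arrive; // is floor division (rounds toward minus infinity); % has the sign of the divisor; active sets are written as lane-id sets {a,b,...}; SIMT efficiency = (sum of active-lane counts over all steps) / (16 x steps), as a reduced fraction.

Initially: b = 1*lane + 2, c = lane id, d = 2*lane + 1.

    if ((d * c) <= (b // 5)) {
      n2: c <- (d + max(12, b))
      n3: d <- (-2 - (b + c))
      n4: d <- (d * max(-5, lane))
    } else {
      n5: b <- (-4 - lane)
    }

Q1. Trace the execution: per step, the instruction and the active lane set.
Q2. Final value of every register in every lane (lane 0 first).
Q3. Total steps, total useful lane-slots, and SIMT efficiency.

step 0: eval ((d * c) <= (b // 5))   {0,1,2,3,4,5,6,7,8,9,10,11,12,13,14,15}
step 1: c <- (d + max(12, b))        {0}
step 2: d <- (-2 - (b + c))          {0}
step 3: d <- (d * max(-5, lane))     {0}
step 4: b <- (-4 - lane)             {1,2,3,4,5,6,7,8,9,10,11,12,13,14,15}

Answer: 5 steps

b: 2,-5,-6,-7,-8,-9,-10,-11,-12,-13,-14,-15,-16,-17,-18,-19
c: 13,1,2,3,4,5,6,7,8,9,10,11,12,13,14,15
d: 0,3,5,7,9,11,13,15,17,19,21,23,25,27,29,31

steps = 5; useful = 34; efficiency = 34/80 = 17/40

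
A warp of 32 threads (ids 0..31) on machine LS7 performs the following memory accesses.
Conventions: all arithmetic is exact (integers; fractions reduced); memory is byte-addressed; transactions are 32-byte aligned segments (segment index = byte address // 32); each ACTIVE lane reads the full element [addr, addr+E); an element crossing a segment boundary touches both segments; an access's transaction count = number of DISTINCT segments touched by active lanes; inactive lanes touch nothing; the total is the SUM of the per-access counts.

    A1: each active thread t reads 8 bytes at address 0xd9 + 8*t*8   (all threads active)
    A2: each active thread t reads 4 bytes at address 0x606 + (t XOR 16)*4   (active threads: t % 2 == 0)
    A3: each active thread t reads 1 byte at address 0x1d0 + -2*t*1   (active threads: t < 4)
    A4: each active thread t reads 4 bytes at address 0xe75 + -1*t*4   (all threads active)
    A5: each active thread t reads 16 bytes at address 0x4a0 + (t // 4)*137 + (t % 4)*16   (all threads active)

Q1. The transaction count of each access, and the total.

A1: 64 transactions
A2: 5 transactions
A3: 1 transaction
A4: 5 transactions
A5: 23 transactions

Answer: 64,5,1,5,23; total 98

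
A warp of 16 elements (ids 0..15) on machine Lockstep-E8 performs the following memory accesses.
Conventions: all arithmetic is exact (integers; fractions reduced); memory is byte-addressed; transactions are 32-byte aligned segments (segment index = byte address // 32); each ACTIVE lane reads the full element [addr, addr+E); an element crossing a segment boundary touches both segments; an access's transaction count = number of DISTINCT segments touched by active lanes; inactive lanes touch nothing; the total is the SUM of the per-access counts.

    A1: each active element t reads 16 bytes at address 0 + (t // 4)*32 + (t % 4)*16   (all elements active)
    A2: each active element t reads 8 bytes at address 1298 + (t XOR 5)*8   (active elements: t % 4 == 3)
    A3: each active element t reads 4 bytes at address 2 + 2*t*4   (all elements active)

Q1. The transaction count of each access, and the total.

A1: 5 transactions
A2: 4 transactions
A3: 4 transactions

Answer: 5,4,4; total 13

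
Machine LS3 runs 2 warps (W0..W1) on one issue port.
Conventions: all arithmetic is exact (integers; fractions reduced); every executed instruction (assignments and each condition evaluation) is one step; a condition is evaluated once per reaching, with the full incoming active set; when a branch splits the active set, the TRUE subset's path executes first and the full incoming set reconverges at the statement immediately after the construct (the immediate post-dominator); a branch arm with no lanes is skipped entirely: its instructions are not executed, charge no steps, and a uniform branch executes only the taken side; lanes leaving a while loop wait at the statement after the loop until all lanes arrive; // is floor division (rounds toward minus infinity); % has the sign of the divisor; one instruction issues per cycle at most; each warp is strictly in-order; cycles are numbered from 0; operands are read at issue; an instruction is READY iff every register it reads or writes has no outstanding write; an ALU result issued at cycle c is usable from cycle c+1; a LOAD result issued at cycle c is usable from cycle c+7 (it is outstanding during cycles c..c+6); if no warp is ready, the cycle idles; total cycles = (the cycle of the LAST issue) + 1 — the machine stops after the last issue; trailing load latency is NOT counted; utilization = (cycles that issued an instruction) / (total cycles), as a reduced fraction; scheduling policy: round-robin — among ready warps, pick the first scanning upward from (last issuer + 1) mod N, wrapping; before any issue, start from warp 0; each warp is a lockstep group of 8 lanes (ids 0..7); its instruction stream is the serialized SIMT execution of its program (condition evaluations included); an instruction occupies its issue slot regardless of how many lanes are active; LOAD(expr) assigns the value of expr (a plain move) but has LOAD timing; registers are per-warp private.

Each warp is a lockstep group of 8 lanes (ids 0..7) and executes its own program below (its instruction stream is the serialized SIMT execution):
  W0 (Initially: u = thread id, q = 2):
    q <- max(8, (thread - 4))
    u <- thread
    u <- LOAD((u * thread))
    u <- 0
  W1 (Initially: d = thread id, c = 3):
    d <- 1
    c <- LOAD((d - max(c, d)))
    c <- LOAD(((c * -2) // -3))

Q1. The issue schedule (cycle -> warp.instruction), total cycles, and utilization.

cycle 0: W0.I0
cycle 1: W1.I0
cycle 2: W0.I1
cycle 3: W1.I1
cycle 4: W0.I2
cycle 5: idle
cycle 6: idle
cycle 7: idle
cycle 8: idle
cycle 9: idle
cycle 10: W1.I2
cycle 11: W0.I3

Answer: 12 cycles, utilization 7/12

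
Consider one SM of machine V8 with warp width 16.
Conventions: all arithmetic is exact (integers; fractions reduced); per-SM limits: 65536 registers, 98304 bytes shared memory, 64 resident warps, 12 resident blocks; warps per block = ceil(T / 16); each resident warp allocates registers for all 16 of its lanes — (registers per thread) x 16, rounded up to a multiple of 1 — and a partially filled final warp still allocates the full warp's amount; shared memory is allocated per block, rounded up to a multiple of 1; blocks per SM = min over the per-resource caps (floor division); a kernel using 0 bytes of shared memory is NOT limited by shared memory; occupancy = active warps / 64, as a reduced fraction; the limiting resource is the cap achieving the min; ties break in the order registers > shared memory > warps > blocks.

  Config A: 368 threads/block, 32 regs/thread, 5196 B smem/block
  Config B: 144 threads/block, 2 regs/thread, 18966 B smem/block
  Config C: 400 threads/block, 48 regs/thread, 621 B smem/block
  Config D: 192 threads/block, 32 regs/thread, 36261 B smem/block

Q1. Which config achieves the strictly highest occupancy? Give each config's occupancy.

occupancies: A 23/32, B 45/64, C 25/32, D 3/8

Answer: C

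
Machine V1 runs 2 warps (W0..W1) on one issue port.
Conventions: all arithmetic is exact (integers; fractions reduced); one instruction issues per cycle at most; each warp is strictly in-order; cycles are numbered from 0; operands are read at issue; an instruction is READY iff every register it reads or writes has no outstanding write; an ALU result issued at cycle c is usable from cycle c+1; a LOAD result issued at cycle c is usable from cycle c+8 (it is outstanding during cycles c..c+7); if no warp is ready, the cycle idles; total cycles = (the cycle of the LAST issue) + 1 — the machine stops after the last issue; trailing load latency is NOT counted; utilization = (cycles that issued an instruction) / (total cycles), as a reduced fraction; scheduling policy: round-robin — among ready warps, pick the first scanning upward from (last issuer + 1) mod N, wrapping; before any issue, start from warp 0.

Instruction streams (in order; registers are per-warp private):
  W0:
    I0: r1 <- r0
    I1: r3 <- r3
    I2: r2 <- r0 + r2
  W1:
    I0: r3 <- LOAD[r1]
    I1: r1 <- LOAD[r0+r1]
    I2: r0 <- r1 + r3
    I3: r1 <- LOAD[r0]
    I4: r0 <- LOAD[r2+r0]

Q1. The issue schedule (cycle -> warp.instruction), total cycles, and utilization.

cycle 0: W0.I0
cycle 1: W1.I0
cycle 2: W0.I1
cycle 3: W1.I1
cycle 4: W0.I2
cycle 5: idle
cycle 6: idle
cycle 7: idle
cycle 8: idle
cycle 9: idle
cycle 10: idle
cycle 11: W1.I2
cycle 12: W1.I3
cycle 13: W1.I4

Answer: 14 cycles, utilization 4/7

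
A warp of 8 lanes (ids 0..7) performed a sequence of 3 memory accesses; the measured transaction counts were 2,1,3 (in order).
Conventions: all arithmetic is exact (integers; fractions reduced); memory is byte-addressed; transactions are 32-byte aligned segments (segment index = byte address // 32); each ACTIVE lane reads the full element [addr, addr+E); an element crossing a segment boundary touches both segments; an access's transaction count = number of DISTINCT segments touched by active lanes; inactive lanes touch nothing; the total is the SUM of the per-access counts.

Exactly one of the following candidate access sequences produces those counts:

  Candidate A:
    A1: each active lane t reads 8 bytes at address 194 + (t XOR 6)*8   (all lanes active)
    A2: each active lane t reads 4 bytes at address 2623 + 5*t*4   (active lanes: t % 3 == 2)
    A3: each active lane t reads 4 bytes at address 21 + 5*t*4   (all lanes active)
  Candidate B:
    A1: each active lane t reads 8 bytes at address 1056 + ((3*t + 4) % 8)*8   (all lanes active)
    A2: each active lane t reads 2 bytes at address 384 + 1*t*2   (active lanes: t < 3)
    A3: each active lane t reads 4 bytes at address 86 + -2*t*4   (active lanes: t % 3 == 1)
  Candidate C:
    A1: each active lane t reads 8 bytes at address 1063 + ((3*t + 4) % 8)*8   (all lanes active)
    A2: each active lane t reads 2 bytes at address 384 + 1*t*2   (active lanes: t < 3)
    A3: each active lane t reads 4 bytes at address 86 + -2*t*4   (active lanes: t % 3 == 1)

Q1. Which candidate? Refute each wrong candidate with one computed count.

A: A1 gives 3 transactions, not 2
C: A1 gives 3 transactions, not 2
B: all counts match (2,1,3)

Answer: B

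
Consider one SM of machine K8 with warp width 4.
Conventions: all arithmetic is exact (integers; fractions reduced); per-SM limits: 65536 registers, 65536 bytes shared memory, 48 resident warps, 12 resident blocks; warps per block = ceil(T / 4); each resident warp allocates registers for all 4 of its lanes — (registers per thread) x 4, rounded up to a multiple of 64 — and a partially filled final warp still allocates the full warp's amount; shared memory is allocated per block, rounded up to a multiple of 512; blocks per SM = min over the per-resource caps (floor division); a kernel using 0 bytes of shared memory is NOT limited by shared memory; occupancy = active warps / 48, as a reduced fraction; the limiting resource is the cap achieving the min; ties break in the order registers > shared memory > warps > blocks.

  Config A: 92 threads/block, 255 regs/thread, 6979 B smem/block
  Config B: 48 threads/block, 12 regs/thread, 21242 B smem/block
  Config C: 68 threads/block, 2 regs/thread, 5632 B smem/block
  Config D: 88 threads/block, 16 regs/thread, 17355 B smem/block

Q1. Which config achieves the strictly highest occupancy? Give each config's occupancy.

occupancies: A 23/24, B 3/4, C 17/24, D 11/12

Answer: A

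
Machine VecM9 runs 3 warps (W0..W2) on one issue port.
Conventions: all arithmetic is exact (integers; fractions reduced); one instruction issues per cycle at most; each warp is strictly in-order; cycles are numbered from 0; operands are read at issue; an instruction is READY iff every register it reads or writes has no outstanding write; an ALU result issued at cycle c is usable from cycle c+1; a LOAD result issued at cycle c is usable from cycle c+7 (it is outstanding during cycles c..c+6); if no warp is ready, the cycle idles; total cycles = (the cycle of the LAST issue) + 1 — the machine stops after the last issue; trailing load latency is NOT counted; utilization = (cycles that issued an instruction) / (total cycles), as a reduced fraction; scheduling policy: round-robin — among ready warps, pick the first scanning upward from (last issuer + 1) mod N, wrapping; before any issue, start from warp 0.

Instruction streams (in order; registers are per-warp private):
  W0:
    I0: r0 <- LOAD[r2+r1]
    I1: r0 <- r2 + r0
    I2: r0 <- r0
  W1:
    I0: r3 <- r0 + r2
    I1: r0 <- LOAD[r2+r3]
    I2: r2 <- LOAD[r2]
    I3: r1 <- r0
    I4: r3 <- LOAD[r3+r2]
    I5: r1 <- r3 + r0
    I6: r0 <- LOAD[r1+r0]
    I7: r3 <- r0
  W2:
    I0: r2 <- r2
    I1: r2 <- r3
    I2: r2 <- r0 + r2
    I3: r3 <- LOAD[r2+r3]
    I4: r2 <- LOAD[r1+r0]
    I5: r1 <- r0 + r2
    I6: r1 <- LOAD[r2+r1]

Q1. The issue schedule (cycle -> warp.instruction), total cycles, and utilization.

cycle 0: W0.I0
cycle 1: W1.I0
cycle 2: W2.I0
cycle 3: W1.I1
cycle 4: W2.I1
cycle 5: W1.I2
cycle 6: W2.I2
cycle 7: W0.I1
cycle 8: W2.I3
cycle 9: W0.I2
cycle 10: W1.I3
cycle 11: W2.I4
cycle 12: W1.I4
cycle 13: idle
cycle 14: idle
cycle 15: idle
cycle 16: idle
cycle 17: idle
cycle 18: W2.I5
cycle 19: W1.I5
cycle 20: W2.I6
cycle 21: W1.I6
cycle 22: idle
cycle 23: idle
cycle 24: idle
cycle 25: idle
cycle 26: idle
cycle 27: idle
cycle 28: W1.I7

Answer: 29 cycles, utilization 18/29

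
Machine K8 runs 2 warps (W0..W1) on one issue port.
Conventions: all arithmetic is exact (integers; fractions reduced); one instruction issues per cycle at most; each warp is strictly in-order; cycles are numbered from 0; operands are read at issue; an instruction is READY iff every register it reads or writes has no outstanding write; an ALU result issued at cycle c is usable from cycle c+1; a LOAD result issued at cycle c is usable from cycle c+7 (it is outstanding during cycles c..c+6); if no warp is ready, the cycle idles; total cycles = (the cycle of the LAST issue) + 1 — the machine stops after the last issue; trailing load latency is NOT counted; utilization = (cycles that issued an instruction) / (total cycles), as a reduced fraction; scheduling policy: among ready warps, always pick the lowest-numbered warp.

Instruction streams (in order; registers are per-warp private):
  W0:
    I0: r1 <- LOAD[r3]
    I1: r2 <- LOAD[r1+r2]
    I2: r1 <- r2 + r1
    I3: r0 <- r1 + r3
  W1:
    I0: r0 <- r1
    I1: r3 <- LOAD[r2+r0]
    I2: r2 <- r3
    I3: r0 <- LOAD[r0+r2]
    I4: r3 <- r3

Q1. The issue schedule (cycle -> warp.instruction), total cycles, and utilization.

cycle 0: W0.I0
cycle 1: W1.I0
cycle 2: W1.I1
cycle 3: idle
cycle 4: idle
cycle 5: idle
cycle 6: idle
cycle 7: W0.I1
cycle 8: idle
cycle 9: W1.I2
cycle 10: W1.I3
cycle 11: W1.I4
cycle 12: idle
cycle 13: idle
cycle 14: W0.I2
cycle 15: W0.I3

Answer: 16 cycles, utilization 9/16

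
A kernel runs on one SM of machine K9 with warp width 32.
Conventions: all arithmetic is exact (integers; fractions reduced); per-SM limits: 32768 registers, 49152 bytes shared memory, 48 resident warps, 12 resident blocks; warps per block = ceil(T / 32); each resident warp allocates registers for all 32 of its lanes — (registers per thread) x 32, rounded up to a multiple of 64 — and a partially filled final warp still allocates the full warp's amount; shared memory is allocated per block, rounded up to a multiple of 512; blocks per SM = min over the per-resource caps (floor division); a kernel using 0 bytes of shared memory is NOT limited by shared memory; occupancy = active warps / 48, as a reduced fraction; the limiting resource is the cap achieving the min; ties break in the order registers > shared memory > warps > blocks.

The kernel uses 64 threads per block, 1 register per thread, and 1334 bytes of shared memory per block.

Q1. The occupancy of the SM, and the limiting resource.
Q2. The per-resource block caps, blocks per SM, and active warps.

Answer: occupancy 1/2, limited by blocks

registers: 256 blocks
shared memory: 32 blocks
warps: 24 blocks
blocks: 12 blocks

Answer: 12 blocks, 24 active warps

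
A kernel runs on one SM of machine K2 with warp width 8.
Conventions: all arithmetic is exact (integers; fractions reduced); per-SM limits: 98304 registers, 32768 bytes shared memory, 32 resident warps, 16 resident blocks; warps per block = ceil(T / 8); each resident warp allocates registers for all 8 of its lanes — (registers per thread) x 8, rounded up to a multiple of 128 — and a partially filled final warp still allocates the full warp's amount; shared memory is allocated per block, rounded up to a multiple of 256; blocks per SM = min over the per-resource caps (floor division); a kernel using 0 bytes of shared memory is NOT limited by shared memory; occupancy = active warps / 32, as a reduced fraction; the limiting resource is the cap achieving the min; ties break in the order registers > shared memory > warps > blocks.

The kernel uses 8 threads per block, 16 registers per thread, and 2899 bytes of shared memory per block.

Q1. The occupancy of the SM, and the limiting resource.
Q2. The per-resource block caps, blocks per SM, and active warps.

Answer: occupancy 5/16, limited by shared memory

registers: 768 blocks
shared memory: 10 blocks
warps: 32 blocks
blocks: 16 blocks

Answer: 10 blocks, 10 active warps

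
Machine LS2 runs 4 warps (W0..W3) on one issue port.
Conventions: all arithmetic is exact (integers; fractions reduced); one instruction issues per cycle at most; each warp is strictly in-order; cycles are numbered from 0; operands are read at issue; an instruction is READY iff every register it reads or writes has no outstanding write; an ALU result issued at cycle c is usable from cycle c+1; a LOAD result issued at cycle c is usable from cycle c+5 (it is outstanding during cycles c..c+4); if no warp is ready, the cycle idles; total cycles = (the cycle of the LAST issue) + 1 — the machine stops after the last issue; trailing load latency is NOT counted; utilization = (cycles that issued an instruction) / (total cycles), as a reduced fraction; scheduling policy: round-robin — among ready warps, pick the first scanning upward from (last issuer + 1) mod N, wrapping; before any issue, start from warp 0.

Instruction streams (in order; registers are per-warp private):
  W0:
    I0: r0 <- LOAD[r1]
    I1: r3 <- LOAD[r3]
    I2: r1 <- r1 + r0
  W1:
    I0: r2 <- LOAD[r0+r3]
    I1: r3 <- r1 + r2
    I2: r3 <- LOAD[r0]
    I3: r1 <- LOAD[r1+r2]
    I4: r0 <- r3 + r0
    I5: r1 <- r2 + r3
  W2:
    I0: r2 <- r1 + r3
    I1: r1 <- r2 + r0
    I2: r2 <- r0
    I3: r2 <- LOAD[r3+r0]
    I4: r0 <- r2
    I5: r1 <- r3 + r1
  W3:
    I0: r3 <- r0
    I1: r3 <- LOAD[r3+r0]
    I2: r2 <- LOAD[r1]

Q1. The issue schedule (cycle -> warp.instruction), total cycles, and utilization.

cycle 0: W0.I0
cycle 1: W1.I0
cycle 2: W2.I0
cycle 3: W3.I0
cycle 4: W0.I1
cycle 5: W2.I1
cycle 6: W3.I1
cycle 7: W0.I2
cycle 8: W1.I1
cycle 9: W2.I2
cycle 10: W3.I2
cycle 11: W1.I2
cycle 12: W2.I3
cycle 13: W1.I3
cycle 14: idle
cycle 15: idle
cycle 16: W1.I4
cycle 17: W2.I4
cycle 18: W1.I5
cycle 19: W2.I5

Answer: 20 cycles, utilization 9/10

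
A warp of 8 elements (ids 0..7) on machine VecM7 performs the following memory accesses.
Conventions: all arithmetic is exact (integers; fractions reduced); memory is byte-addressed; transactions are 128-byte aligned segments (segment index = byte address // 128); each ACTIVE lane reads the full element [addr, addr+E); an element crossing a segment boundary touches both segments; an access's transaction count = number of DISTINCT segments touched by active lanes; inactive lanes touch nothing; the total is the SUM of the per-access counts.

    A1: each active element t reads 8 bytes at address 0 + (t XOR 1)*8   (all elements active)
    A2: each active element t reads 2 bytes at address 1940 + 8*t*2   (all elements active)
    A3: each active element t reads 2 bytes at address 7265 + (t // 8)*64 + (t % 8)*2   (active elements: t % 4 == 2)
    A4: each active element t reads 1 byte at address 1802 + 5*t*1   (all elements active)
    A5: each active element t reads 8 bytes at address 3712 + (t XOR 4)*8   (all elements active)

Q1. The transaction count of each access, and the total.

A1: 1 transaction
A2: 2 transactions
A3: 1 transaction
A4: 1 transaction
A5: 1 transaction

Answer: 1,2,1,1,1; total 6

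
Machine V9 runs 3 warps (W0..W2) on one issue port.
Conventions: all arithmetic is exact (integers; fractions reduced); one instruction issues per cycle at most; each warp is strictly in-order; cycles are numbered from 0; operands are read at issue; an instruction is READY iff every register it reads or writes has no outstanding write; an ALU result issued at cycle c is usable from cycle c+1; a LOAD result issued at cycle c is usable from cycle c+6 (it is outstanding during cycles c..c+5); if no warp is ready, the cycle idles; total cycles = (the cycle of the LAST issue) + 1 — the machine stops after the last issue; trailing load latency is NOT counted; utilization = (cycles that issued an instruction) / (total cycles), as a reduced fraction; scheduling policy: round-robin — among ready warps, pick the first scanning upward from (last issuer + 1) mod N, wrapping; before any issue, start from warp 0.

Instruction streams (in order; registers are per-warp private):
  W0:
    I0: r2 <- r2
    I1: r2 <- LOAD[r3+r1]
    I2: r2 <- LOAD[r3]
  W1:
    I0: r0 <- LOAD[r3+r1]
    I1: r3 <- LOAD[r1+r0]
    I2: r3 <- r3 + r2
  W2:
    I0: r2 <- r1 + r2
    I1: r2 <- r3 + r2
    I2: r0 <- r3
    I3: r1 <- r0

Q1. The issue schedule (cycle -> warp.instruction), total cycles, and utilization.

cycle 0: W0.I0
cycle 1: W1.I0
cycle 2: W2.I0
cycle 3: W0.I1
cycle 4: W2.I1
cycle 5: W2.I2
cycle 6: W2.I3
cycle 7: W1.I1
cycle 8: idle
cycle 9: W0.I2
cycle 10: idle
cycle 11: idle
cycle 12: idle
cycle 13: W1.I2

Answer: 14 cycles, utilization 5/7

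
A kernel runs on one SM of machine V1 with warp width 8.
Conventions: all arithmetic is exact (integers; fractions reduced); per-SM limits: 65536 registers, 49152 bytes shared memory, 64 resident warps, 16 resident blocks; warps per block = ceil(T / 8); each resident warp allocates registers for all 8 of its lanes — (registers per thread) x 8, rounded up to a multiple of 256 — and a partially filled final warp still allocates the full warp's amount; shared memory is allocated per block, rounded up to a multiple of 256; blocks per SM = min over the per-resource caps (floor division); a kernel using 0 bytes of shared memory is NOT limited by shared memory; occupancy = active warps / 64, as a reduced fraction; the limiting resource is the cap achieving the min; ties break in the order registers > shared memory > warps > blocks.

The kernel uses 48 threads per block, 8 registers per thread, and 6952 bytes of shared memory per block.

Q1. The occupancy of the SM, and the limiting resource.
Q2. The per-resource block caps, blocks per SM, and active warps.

Answer: occupancy 9/16, limited by shared memory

registers: 42 blocks
shared memory: 6 blocks
warps: 10 blocks
blocks: 16 blocks

Answer: 6 blocks, 36 active warps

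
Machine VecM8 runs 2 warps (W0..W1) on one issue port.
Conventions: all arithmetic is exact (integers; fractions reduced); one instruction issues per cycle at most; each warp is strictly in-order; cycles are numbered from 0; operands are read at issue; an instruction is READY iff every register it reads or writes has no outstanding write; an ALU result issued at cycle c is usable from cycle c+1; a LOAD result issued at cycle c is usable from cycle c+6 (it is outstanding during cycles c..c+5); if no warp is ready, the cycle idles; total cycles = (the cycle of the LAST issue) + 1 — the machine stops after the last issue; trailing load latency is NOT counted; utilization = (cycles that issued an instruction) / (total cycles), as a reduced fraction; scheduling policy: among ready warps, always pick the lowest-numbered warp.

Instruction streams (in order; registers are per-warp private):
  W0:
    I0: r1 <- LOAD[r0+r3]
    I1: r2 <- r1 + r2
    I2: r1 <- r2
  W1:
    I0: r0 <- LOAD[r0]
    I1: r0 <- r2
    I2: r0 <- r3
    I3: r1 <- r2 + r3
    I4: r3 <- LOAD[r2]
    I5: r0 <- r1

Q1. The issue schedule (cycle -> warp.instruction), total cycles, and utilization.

cycle 0: W0.I0
cycle 1: W1.I0
cycle 2: idle
cycle 3: idle
cycle 4: idle
cycle 5: idle
cycle 6: W0.I1
cycle 7: W0.I2
cycle 8: W1.I1
cycle 9: W1.I2
cycle 10: W1.I3
cycle 11: W1.I4
cycle 12: W1.I5

Answer: 13 cycles, utilization 9/13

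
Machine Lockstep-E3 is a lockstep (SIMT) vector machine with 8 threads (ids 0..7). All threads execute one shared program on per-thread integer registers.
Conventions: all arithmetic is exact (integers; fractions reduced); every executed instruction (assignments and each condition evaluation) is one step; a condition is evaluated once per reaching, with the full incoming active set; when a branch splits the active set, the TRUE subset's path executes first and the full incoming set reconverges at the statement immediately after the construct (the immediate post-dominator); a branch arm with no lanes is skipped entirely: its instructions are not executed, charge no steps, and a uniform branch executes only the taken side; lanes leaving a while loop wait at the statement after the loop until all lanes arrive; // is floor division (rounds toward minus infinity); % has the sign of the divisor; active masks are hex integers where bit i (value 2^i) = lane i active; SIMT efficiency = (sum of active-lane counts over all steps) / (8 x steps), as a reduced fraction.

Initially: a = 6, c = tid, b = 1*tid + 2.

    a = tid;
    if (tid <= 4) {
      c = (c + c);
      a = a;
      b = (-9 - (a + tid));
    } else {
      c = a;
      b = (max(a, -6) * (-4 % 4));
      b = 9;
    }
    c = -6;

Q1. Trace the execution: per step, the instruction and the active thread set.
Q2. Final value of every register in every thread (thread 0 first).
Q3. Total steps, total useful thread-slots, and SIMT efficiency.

step 0: a <- tid                     0xff
step 1: eval (tid <= 4)              0xff
step 2: c <- (c + c)                 0x1f
step 3: a <- a                       0x1f
step 4: b <- (-9 - (a + tid))        0x1f
step 5: c <- a                       0xe0
step 6: b <- (max(a, -6) * (-4 % 4)) 0xe0
step 7: b <- 9                       0xe0
step 8: c <- -6                      0xff

Answer: 9 steps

a: 0,1,2,3,4,5,6,7
c: -6,-6,-6,-6,-6,-6,-6,-6
b: -9,-11,-13,-15,-17,9,9,9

steps = 9; useful = 48; efficiency = 48/72 = 2/3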